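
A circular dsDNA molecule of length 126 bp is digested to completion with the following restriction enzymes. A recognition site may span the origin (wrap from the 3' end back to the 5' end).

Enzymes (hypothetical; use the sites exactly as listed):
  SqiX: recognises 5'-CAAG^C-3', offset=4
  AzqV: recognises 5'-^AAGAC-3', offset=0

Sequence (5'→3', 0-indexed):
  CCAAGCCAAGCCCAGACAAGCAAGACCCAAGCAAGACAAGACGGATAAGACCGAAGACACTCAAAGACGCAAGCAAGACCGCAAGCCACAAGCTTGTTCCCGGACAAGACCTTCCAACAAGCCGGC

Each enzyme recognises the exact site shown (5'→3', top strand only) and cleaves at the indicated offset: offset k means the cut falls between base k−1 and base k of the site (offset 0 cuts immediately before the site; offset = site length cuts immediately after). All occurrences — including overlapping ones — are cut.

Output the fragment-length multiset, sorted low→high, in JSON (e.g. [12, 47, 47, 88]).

Scan for sites:
  SqiX (CAAGC, off=4): starts [1, 6, 16, 27, 69, 81, 88, 117] → cuts [5, 10, 20, 31, 73, 85, 92, 121]
  AzqV (AAGAC, off=0): starts [21, 32, 37, 46, 53, 63, 74, 105] → cuts [21, 32, 37, 46, 53, 63, 74, 105]

Pooled cuts: [5, 10, 20, 21, 31, 32, 37, 46, 53, 63, 73, 74, 85, 92, 105, 121]

Fragments:
  5→10: 5 bp
  10→20: 10 bp
  20→21: 1 bp
  21→31: 10 bp
  31→32: 1 bp
  32→37: 5 bp
  37→46: 9 bp
  46→53: 7 bp
  53→63: 10 bp
  63→73: 10 bp
  73→74: 1 bp
  74→85: 11 bp
  85→92: 7 bp
  92→105: 13 bp
  105→121: 16 bp
  121→5 (wrap): 126-121+5 = 10 bp

[1,1,1,5,5,7,7,9,10,10,10,10,10,11,13,16]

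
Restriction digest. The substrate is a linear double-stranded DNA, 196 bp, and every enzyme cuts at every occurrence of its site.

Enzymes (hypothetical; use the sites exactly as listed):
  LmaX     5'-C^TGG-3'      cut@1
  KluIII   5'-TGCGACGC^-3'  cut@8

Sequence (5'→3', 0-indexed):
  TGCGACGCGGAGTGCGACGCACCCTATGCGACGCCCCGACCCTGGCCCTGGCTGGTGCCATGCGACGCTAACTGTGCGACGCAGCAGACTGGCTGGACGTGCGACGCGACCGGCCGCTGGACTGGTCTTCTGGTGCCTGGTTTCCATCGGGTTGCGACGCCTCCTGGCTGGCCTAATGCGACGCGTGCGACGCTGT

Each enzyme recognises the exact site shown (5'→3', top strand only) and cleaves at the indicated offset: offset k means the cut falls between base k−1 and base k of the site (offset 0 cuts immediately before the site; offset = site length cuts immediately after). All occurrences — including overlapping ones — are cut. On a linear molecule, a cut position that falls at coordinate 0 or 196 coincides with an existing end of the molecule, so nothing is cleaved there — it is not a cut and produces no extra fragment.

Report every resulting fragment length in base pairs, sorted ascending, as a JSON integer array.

Scan for sites:
  LmaX (CTGG, off=1): starts [41, 47, 51, 88, 92, 116, 121, 129, 136, 163, 167] → cuts [42, 48, 52, 89, 93, 117, 122, 130, 137, 164, 168]
  KluIII (TGCGACGC, off=8): starts [0, 12, 26, 60, 74, 99, 152, 176, 185] → cuts [8, 20, 34, 68, 82, 107, 160, 184, 193]

All cut coordinates (distinct, sorted): [8, 20, 34, 42, 48, 52, 68, 82, 89, 93, 107, 117, 122, 130, 137, 160, 164, 168, 184, 193]

Fragments:
  [0,8): 8 bp
  [8,20): 12 bp
  [20,34): 14 bp
  [34,42): 8 bp
  [42,48): 6 bp
  [48,52): 4 bp
  [52,68): 16 bp
  [68,82): 14 bp
  [82,89): 7 bp
  [89,93): 4 bp
  [93,107): 14 bp
  [107,117): 10 bp
  [117,122): 5 bp
  [122,130): 8 bp
  [130,137): 7 bp
  [137,160): 23 bp
  [160,164): 4 bp
  [164,168): 4 bp
  [168,184): 16 bp
  [184,193): 9 bp
  [193,196): 3 bp

[3,4,4,4,4,5,6,7,7,8,8,8,9,10,12,14,14,14,16,16,23]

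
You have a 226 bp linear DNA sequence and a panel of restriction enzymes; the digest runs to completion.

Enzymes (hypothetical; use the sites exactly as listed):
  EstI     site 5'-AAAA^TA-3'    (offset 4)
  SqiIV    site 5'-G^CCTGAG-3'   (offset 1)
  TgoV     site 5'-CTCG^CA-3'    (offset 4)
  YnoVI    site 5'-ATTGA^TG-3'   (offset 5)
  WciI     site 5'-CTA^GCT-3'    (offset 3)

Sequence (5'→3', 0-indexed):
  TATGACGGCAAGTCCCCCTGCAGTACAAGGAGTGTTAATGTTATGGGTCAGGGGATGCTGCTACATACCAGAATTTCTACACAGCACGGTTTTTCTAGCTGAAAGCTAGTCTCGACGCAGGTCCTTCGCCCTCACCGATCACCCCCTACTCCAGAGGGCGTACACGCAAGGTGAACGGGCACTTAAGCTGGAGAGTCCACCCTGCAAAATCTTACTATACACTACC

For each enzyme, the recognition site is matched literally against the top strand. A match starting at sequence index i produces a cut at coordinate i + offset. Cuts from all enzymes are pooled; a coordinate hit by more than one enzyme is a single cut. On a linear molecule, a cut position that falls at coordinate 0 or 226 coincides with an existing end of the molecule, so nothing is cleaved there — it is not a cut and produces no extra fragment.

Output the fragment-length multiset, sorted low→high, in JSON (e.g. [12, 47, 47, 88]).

Scan for sites:
  EstI (AAAATA, off=4): no sites
  SqiIV (GCCTGAG, off=1): no sites
  TgoV (CTCGCA, off=4): no sites
  YnoVI (ATTGATG, off=5): no sites
  WciI (CTAGCT, off=3): starts [94] → cuts [97]

All cut coordinates (distinct, sorted): [97]

Fragment lengths:
  [0,97): 97 bp
  [97,226): 129 bp

[97,129]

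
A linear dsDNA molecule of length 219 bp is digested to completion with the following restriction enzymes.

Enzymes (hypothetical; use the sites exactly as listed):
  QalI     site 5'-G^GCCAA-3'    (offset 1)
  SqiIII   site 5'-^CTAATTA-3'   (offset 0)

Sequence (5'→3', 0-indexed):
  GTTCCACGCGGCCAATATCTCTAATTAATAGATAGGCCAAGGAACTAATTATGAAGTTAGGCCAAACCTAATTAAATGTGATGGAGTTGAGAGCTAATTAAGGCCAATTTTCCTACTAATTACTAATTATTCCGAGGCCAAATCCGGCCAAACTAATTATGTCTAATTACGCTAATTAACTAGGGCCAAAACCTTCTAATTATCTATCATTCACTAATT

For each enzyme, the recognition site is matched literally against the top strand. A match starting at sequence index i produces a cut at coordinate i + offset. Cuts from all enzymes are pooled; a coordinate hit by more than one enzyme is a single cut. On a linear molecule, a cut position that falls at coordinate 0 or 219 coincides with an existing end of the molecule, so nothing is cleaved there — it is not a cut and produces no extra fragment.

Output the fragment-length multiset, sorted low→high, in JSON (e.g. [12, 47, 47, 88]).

[6,7,7,9,9,9,10,10,10,10,11,13,13,14,15,16,24,26]

Per-enzyme occurrences:
  QalI (GGCCAA, off=1): starts [9, 34, 59, 101, 135, 145, 183] → cuts [10, 35, 60, 102, 136, 146, 184]
  SqiIII (CTAATTA, off=0): starts [20, 44, 67, 93, 115, 122, 152, 162, 171, 195] → cuts [20, 44, 67, 93, 115, 122, 152, 162, 171, 195]

Pooled cuts: [10, 20, 35, 44, 60, 67, 93, 102, 115, 122, 136, 146, 152, 162, 171, 184, 195]

Fragment lengths:
  [0,10): 10 bp
  [10,20): 10 bp
  [20,35): 15 bp
  [35,44): 9 bp
  [44,60): 16 bp
  [60,67): 7 bp
  [67,93): 26 bp
  [93,102): 9 bp
  [102,115): 13 bp
  [115,122): 7 bp
  [122,136): 14 bp
  [136,146): 10 bp
  [146,152): 6 bp
  [152,162): 10 bp
  [162,171): 9 bp
  [171,184): 13 bp
  [184,195): 11 bp
  [195,219): 24 bp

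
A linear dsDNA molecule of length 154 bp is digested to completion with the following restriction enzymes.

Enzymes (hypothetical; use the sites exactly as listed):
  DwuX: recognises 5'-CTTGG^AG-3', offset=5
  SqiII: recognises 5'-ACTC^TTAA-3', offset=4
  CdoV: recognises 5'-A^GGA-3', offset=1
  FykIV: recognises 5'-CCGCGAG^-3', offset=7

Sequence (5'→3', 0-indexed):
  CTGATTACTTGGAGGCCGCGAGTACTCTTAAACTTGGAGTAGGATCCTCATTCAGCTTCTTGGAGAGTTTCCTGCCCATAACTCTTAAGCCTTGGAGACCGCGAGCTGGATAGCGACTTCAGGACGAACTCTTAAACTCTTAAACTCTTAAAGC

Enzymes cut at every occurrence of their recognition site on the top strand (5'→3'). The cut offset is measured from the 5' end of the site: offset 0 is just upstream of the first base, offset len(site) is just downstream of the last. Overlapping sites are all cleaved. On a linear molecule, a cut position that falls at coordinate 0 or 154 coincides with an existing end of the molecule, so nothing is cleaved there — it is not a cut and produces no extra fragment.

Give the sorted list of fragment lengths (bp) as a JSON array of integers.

[4,5,7,8,8,10,10,10,10,11,12,16,21,22]

Site scan:
  DwuX (CTTGGAG, off=5): starts [7, 32, 58, 90] → cuts [12, 37, 63, 95]
  SqiII (ACTCTTAA, off=4): starts [23, 80, 127, 135, 143] → cuts [27, 84, 131, 139, 147]
  CdoV (AGGA, off=1): starts [40, 120] → cuts [41, 121]
  FykIV (CCGCGAG, off=7): starts [15, 98] → cuts [22, 105]

Pooled cuts: [12, 22, 27, 37, 41, 63, 84, 95, 105, 121, 131, 139, 147]

Fragments:
  [0,12): 12 bp
  [12,22): 10 bp
  [22,27): 5 bp
  [27,37): 10 bp
  [37,41): 4 bp
  [41,63): 22 bp
  [63,84): 21 bp
  [84,95): 11 bp
  [95,105): 10 bp
  [105,121): 16 bp
  [121,131): 10 bp
  [131,139): 8 bp
  [139,147): 8 bp
  [147,154): 7 bp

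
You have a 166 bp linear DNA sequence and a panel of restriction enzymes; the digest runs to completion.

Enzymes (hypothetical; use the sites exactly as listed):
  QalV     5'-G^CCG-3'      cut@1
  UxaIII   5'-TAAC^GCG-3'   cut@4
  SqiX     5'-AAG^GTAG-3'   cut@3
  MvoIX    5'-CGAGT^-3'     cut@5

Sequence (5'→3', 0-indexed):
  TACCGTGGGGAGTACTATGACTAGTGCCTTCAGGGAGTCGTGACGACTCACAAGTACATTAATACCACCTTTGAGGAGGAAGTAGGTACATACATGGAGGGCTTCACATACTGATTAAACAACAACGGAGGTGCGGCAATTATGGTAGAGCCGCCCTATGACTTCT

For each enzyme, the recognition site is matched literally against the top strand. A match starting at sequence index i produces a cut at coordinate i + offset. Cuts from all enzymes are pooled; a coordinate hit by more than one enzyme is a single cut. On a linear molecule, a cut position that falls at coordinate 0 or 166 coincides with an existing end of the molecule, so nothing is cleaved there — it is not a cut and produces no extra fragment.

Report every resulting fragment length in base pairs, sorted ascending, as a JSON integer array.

Site scan:
  QalV (GCCG, off=1): starts [149] → cuts [150]
  UxaIII (TAACGCG, off=4): no sites
  SqiX (AAGGTAG, off=3): no sites
  MvoIX (CGAGT, off=5): no sites

All cut coordinates (distinct, sorted): [150]

Fragments:
  [0,150): 150 bp
  [150,166): 16 bp

[16,150]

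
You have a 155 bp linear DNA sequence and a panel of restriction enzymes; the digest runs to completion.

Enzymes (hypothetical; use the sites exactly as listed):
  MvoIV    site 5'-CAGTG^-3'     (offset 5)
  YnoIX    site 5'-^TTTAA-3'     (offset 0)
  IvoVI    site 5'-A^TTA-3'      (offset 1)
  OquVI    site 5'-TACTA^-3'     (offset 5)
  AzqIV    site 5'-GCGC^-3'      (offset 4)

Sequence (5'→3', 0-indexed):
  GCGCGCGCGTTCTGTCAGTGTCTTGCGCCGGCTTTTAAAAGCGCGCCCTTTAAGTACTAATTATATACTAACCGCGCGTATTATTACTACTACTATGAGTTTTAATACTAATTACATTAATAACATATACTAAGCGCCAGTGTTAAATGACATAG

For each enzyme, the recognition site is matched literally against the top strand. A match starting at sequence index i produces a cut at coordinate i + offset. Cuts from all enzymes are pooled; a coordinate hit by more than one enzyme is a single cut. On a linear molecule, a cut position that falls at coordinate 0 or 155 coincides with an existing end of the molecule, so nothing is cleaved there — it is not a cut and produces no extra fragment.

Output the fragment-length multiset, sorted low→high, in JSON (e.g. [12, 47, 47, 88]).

Per-enzyme occurrences:
  MvoIV CAGTG/5: at [15, 137] ⇒ [20, 142]
  YnoIX TTTAA/0: at [33, 48, 100] ⇒ [33, 48, 100]
  IvoVI ATTA/1: at [59, 79, 82, 110, 115] ⇒ [60, 80, 83, 111, 116]
  OquVI TACTA/5: at [54, 65, 84, 87, 90, 105, 127] ⇒ [59, 70, 89, 92, 95, 110, 132]
  AzqIV GCGC/4: at [0, 2, 4, 24, 40, 42, 73, 133] ⇒ [4, 6, 8, 28, 44, 46, 77, 137]

Pooled cuts: [4, 6, 8, 20, 28, 33, 44, 46, 48, 59, 60, 70, 77, 80, 83, 89, 92, 95, 100, 110, 111, 116, 132, 137, 142]

Fragment lengths:
  [0,4): 4 bp
  [4,6): 2 bp
  [6,8): 2 bp
  [8,20): 12 bp
  [20,28): 8 bp
  [28,33): 5 bp
  [33,44): 11 bp
  [44,46): 2 bp
  [46,48): 2 bp
  [48,59): 11 bp
  [59,60): 1 bp
  [60,70): 10 bp
  [70,77): 7 bp
  [77,80): 3 bp
  [80,83): 3 bp
  [83,89): 6 bp
  [89,92): 3 bp
  [92,95): 3 bp
  [95,100): 5 bp
  [100,110): 10 bp
  [110,111): 1 bp
  [111,116): 5 bp
  [116,132): 16 bp
  [132,137): 5 bp
  [137,142): 5 bp
  [142,155): 13 bp

[1,1,2,2,2,2,3,3,3,3,4,5,5,5,5,5,6,7,8,10,10,11,11,12,13,16]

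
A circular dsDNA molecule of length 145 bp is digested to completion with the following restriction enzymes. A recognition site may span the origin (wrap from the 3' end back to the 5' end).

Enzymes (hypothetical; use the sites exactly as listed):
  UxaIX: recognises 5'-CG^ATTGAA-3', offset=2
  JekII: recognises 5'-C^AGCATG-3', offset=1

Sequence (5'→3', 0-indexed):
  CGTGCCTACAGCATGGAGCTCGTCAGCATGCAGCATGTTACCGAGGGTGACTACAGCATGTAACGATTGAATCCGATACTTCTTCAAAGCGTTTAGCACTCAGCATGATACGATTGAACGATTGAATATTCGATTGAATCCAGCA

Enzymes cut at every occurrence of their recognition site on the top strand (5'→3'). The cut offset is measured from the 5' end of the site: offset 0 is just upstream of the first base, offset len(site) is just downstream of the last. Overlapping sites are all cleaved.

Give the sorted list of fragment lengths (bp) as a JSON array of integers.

[7,8,11,11,12,15,22,23,36]

Scan for sites:
  UxaIX (CGATTGAA, off=2): starts [63, 110, 118, 130] → cuts [65, 112, 120, 132]
  JekII (CAGCATG, off=1): starts [8, 23, 30, 53, 100] → cuts [9, 24, 31, 54, 101]

Pooled cuts: [9, 24, 31, 54, 65, 101, 112, 120, 132]

Fragments:
  9→24: 15 bp
  24→31: 7 bp
  31→54: 23 bp
  54→65: 11 bp
  65→101: 36 bp
  101→112: 11 bp
  112→120: 8 bp
  120→132: 12 bp
  132→9 (wrap): 145-132+9 = 22 bp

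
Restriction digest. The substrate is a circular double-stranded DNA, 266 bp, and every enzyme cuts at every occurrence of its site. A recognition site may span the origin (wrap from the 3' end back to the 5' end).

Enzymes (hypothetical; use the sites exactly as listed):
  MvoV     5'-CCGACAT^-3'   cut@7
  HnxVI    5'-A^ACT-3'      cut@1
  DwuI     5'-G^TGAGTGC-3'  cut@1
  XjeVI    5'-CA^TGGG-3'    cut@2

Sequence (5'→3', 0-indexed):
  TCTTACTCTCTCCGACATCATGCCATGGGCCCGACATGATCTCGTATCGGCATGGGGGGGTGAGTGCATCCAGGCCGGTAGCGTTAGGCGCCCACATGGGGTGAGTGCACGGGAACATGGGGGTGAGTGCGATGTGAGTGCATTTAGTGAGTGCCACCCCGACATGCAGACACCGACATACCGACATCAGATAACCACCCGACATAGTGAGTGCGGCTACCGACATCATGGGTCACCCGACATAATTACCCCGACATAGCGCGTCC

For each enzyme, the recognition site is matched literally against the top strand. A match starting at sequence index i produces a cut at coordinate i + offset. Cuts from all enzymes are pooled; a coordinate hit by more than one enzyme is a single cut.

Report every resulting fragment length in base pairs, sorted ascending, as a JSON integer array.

Per-enzyme occurrences:
  MvoV CCGACAT/7: at [11, 30, 158, 172, 180, 198, 219, 236, 250] ⇒ [18, 37, 165, 179, 187, 205, 226, 243, 257]
  HnxVI (AACT, off=1): no sites
  DwuI GTGAGTGC/1: at [59, 100, 122, 133, 146, 206] ⇒ [60, 101, 123, 134, 147, 207]
  XjeVI CATGGG/2: at [23, 50, 94, 115, 226] ⇒ [25, 52, 96, 117, 228]

Pooled cuts: [18, 25, 37, 52, 60, 96, 101, 117, 123, 134, 147, 165, 179, 187, 205, 207, 226, 228, 243, 257]

Fragments:
  18→25: 7 bp
  25→37: 12 bp
  37→52: 15 bp
  52→60: 8 bp
  60→96: 36 bp
  96→101: 5 bp
  101→117: 16 bp
  117→123: 6 bp
  123→134: 11 bp
  134→147: 13 bp
  147→165: 18 bp
  165→179: 14 bp
  179→187: 8 bp
  187→205: 18 bp
  205→207: 2 bp
  207→226: 19 bp
  226→228: 2 bp
  228→243: 15 bp
  243→257: 14 bp
  257→18 (wrap): 266-257+18 = 27 bp

[2,2,5,6,7,8,8,11,12,13,14,14,15,15,16,18,18,19,27,36]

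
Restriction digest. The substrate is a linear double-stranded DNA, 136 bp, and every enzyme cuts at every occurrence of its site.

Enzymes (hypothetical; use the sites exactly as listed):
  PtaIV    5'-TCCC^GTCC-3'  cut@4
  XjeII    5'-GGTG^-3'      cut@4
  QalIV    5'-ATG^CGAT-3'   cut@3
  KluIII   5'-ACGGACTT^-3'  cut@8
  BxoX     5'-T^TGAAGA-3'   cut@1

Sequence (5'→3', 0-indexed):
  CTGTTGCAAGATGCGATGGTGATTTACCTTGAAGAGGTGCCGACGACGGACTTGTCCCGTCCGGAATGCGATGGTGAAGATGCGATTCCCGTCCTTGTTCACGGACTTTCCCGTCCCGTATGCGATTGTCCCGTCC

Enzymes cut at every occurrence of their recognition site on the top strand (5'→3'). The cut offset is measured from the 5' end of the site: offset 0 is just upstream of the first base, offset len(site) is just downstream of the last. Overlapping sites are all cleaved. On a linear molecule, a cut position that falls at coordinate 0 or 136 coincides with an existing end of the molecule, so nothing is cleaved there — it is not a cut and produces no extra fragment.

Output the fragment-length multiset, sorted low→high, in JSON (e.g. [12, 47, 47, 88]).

Per-enzyme occurrences:
  PtaIV TCCCGTCC/4: at [54, 86, 108, 128] ⇒ [58, 90, 112, 132]
  XjeII GGTG/4: at [17, 35, 72] ⇒ [21, 39, 76]
  QalIV ATGCGAT/3: at [10, 65, 79, 119] ⇒ [13, 68, 82, 122]
  KluIII ACGGACTT/8: at [45, 100] ⇒ [53, 108]
  BxoX TTGAAGA/1: at [28] ⇒ [29]

Pooled cuts: [13, 21, 29, 39, 53, 58, 68, 76, 82, 90, 108, 112, 122, 132]

Fragment lengths:
  [0,13): 13 bp
  [13,21): 8 bp
  [21,29): 8 bp
  [29,39): 10 bp
  [39,53): 14 bp
  [53,58): 5 bp
  [58,68): 10 bp
  [68,76): 8 bp
  [76,82): 6 bp
  [82,90): 8 bp
  [90,108): 18 bp
  [108,112): 4 bp
  [112,122): 10 bp
  [122,132): 10 bp
  [132,136): 4 bp

[4,4,5,6,8,8,8,8,10,10,10,10,13,14,18]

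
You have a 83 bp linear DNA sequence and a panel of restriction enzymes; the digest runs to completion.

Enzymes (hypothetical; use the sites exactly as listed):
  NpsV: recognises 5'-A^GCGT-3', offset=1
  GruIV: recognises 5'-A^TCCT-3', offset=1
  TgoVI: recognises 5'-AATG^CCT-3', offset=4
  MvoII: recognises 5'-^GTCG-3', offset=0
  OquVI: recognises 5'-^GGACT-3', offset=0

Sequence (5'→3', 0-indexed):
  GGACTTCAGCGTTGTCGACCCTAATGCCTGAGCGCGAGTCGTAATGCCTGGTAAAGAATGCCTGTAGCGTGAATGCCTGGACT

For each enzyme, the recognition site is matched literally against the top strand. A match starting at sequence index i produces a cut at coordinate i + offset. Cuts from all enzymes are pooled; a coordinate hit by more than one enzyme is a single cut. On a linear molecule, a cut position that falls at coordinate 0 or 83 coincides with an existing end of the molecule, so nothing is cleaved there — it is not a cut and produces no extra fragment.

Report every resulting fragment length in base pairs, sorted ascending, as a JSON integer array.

[3,5,5,6,8,9,9,11,13,14]

Site scan:
  NpsV AGCGT/1: at [7, 65] ⇒ [8, 66]
  GruIV (ATCCT, off=1): no sites
  TgoVI AATGCCT/4: at [22, 42, 56, 71] ⇒ [26, 46, 60, 75]
  MvoII GTCG/0: at [13, 37] ⇒ [13, 37]
  OquVI GGACT/0: at [0, 78] ⇒ [78] (position 0 is a terminus of the linear molecule — no cut)

Pooled cuts: [8, 13, 26, 37, 46, 60, 66, 75, 78]

Fragments:
  [0,8): 8 bp
  [8,13): 5 bp
  [13,26): 13 bp
  [26,37): 11 bp
  [37,46): 9 bp
  [46,60): 14 bp
  [60,66): 6 bp
  [66,75): 9 bp
  [75,78): 3 bp
  [78,83): 5 bp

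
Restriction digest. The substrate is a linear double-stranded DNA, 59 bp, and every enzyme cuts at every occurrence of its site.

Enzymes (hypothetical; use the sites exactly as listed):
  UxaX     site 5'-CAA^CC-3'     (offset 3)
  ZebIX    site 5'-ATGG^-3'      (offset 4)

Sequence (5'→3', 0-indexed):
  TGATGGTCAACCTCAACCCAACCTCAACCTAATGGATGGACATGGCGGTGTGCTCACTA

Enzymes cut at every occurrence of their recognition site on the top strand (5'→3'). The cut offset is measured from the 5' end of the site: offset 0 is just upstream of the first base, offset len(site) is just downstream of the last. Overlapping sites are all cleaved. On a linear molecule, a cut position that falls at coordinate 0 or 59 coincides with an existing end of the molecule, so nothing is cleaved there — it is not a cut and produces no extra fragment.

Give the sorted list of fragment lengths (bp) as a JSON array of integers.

Scan for sites:
  UxaX CAACC/3: at [7, 13, 18, 24] ⇒ [10, 16, 21, 27]
  ZebIX ATGG/4: at [2, 31, 35, 41] ⇒ [6, 35, 39, 45]

All cut coordinates (distinct, sorted): [6, 10, 16, 21, 27, 35, 39, 45]

Fragments:
  [0,6): 6 bp
  [6,10): 4 bp
  [10,16): 6 bp
  [16,21): 5 bp
  [21,27): 6 bp
  [27,35): 8 bp
  [35,39): 4 bp
  [39,45): 6 bp
  [45,59): 14 bp

[4,4,5,6,6,6,6,8,14]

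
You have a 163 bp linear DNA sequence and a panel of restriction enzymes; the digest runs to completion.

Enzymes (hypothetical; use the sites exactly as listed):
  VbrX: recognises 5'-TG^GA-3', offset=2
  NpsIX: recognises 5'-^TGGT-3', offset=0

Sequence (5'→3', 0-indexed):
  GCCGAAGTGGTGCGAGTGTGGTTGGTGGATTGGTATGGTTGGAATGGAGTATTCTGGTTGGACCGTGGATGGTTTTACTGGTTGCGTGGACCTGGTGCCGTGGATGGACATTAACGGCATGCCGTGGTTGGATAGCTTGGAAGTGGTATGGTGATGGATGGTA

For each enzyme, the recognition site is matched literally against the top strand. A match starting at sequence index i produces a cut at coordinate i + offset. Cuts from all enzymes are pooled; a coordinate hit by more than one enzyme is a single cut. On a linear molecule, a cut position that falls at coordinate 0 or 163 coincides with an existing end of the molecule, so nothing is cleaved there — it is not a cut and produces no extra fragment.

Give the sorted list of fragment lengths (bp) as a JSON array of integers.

Site scan:
  VbrX TGGA/2: at [25, 39, 44, 58, 65, 86, 100, 104, 128, 137, 154] ⇒ [27, 41, 46, 60, 67, 88, 102, 106, 130, 139, 156]
  NpsIX TGGT/0: at [7, 18, 22, 30, 35, 54, 69, 78, 92, 124, 143, 148, 158] ⇒ [7, 18, 22, 30, 35, 54, 69, 78, 92, 124, 143, 148, 158]

Pooled cuts: [7, 18, 22, 27, 30, 35, 41, 46, 54, 60, 67, 69, 78, 88, 92, 102, 106, 124, 130, 139, 143, 148, 156, 158]

Fragment lengths:
  [0,7): 7 bp
  [7,18): 11 bp
  [18,22): 4 bp
  [22,27): 5 bp
  [27,30): 3 bp
  [30,35): 5 bp
  [35,41): 6 bp
  [41,46): 5 bp
  [46,54): 8 bp
  [54,60): 6 bp
  [60,67): 7 bp
  [67,69): 2 bp
  [69,78): 9 bp
  [78,88): 10 bp
  [88,92): 4 bp
  [92,102): 10 bp
  [102,106): 4 bp
  [106,124): 18 bp
  [124,130): 6 bp
  [130,139): 9 bp
  [139,143): 4 bp
  [143,148): 5 bp
  [148,156): 8 bp
  [156,158): 2 bp
  [158,163): 5 bp

[2,2,3,4,4,4,4,5,5,5,5,5,6,6,6,7,7,8,8,9,9,10,10,11,18]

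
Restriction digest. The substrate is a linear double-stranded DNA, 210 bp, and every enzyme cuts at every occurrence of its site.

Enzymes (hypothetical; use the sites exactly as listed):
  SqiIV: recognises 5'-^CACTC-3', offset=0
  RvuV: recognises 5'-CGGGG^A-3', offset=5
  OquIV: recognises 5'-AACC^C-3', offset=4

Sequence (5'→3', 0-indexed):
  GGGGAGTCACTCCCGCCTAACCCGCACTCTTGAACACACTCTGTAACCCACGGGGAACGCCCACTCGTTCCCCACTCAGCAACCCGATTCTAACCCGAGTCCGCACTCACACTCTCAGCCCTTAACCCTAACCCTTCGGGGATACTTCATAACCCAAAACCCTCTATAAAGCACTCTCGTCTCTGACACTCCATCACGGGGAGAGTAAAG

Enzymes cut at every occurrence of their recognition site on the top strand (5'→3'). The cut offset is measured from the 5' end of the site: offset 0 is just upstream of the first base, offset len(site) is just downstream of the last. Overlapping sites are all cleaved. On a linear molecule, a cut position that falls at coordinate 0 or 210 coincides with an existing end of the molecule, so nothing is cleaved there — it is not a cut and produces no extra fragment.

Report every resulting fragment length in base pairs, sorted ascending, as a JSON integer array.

Site scan:
  SqiIV (CACTC, off=0): starts [7, 24, 36, 61, 72, 103, 109, 171, 186] → cuts [7, 24, 36, 61, 72, 103, 109, 171, 186]
  RvuV (CGGGGA, off=5): starts [50, 136, 196] → cuts [55, 141, 201]
  OquIV (AACCC, off=4): starts [18, 44, 80, 91, 123, 129, 150, 157] → cuts [22, 48, 84, 95, 127, 133, 154, 161]

Pooled cuts: [7, 22, 24, 36, 48, 55, 61, 72, 84, 95, 103, 109, 127, 133, 141, 154, 161, 171, 186, 201]

Fragments:
  [0,7): 7 bp
  [7,22): 15 bp
  [22,24): 2 bp
  [24,36): 12 bp
  [36,48): 12 bp
  [48,55): 7 bp
  [55,61): 6 bp
  [61,72): 11 bp
  [72,84): 12 bp
  [84,95): 11 bp
  [95,103): 8 bp
  [103,109): 6 bp
  [109,127): 18 bp
  [127,133): 6 bp
  [133,141): 8 bp
  [141,154): 13 bp
  [154,161): 7 bp
  [161,171): 10 bp
  [171,186): 15 bp
  [186,201): 15 bp
  [201,210): 9 bp

[2,6,6,6,7,7,7,8,8,9,10,11,11,12,12,12,13,15,15,15,18]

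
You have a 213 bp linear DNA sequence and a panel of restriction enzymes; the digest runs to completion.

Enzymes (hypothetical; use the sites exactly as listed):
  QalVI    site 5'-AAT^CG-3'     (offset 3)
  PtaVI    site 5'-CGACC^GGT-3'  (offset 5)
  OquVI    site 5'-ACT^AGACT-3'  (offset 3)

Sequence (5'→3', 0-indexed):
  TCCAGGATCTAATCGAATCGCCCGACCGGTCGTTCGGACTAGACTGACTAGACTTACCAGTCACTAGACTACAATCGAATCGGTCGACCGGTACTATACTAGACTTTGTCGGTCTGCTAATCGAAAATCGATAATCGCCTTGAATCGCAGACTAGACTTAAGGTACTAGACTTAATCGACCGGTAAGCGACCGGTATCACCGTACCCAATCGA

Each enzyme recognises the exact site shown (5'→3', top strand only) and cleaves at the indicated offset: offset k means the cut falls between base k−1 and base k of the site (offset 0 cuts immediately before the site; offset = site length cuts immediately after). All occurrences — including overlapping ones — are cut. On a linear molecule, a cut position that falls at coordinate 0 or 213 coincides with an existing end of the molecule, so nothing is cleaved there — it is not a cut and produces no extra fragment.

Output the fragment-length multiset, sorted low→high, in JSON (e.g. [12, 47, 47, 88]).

[3,5,5,5,7,7,8,9,9,9,9,10,10,11,11,13,13,14,16,18,21]

Per-enzyme occurrences:
  QalVI (AATCG, off=3): starts [10, 15, 72, 77, 118, 125, 132, 142, 173, 207] → cuts [13, 18, 75, 80, 121, 128, 135, 145, 176, 210]
  PtaVI (CGACCGGT, off=5): starts [22, 84, 176, 187] → cuts [27, 89, 181, 192]
  OquVI (ACTAGACT, off=3): starts [37, 46, 62, 97, 150, 164] → cuts [40, 49, 65, 100, 153, 167]

Pooled cuts: [13, 18, 27, 40, 49, 65, 75, 80, 89, 100, 121, 128, 135, 145, 153, 167, 176, 181, 192, 210]

Fragments:
  [0,13): 13 bp
  [13,18): 5 bp
  [18,27): 9 bp
  [27,40): 13 bp
  [40,49): 9 bp
  [49,65): 16 bp
  [65,75): 10 bp
  [75,80): 5 bp
  [80,89): 9 bp
  [89,100): 11 bp
  [100,121): 21 bp
  [121,128): 7 bp
  [128,135): 7 bp
  [135,145): 10 bp
  [145,153): 8 bp
  [153,167): 14 bp
  [167,176): 9 bp
  [176,181): 5 bp
  [181,192): 11 bp
  [192,210): 18 bp
  [210,213): 3 bp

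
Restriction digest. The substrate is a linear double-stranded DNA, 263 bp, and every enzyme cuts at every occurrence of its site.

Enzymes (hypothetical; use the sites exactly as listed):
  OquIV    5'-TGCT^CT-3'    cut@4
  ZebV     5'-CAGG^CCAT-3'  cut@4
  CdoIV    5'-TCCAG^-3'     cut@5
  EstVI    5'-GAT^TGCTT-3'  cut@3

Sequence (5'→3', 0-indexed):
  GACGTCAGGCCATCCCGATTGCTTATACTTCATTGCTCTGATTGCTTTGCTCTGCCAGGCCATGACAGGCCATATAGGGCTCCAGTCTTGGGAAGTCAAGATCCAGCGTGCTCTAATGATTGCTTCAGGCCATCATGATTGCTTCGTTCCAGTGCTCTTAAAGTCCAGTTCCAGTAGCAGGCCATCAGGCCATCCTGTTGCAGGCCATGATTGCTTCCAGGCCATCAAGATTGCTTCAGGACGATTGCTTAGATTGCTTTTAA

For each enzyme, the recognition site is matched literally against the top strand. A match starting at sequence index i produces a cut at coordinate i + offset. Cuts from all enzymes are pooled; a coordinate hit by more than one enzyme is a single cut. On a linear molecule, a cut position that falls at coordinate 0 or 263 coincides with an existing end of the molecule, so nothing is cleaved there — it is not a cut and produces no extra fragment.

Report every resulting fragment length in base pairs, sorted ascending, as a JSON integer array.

Site scan:
  OquIV TGCTCT/4: at [33, 47, 108, 152] ⇒ [37, 51, 112, 156]
  ZebV CAGGCCAT/4: at [5, 55, 65, 125, 177, 185, 200, 217] ⇒ [9, 59, 69, 129, 181, 189, 204, 221]
  CdoIV TCCAG/5: at [80, 101, 147, 163, 169, 215] ⇒ [85, 106, 152, 168, 174, 220]
  EstVI GATTGCTT/3: at [16, 39, 117, 136, 208, 228, 242, 251] ⇒ [19, 42, 120, 139, 211, 231, 245, 254]

Pooled cuts: [9, 19, 37, 42, 51, 59, 69, 85, 106, 112, 120, 129, 139, 152, 156, 168, 174, 181, 189, 204, 211, 220, 221, 231, 245, 254]

Fragments:
  [0,9): 9 bp
  [9,19): 10 bp
  [19,37): 18 bp
  [37,42): 5 bp
  [42,51): 9 bp
  [51,59): 8 bp
  [59,69): 10 bp
  [69,85): 16 bp
  [85,106): 21 bp
  [106,112): 6 bp
  [112,120): 8 bp
  [120,129): 9 bp
  [129,139): 10 bp
  [139,152): 13 bp
  [152,156): 4 bp
  [156,168): 12 bp
  [168,174): 6 bp
  [174,181): 7 bp
  [181,189): 8 bp
  [189,204): 15 bp
  [204,211): 7 bp
  [211,220): 9 bp
  [220,221): 1 bp
  [221,231): 10 bp
  [231,245): 14 bp
  [245,254): 9 bp
  [254,263): 9 bp

[1,4,5,6,6,7,7,8,8,8,9,9,9,9,9,9,10,10,10,10,12,13,14,15,16,18,21]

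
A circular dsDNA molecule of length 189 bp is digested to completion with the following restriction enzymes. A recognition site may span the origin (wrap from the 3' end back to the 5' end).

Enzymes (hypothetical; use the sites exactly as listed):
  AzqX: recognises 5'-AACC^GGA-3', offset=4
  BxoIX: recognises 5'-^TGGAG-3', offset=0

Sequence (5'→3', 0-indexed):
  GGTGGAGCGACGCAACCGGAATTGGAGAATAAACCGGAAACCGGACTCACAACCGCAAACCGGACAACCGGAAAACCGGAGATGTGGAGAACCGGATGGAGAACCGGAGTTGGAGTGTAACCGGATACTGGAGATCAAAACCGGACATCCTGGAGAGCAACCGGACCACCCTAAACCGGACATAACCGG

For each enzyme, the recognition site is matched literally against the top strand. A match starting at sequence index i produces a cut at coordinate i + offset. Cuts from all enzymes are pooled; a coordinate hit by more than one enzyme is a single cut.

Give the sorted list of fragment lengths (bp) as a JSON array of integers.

Scan for sites:
  AzqX AACCGGA/4: at [13, 31, 38, 57, 65, 73, 89, 101, 118, 138, 158, 173] ⇒ [17, 35, 42, 61, 69, 77, 93, 105, 122, 142, 162, 177]
  BxoIX TGGAG/0: at [2, 22, 84, 96, 110, 128, 150] ⇒ [2, 22, 84, 96, 110, 128, 150]

Pooled cuts: [2, 17, 22, 35, 42, 61, 69, 77, 84, 93, 96, 105, 110, 122, 128, 142, 150, 162, 177]

Fragments:
  2→17: 15 bp
  17→22: 5 bp
  22→35: 13 bp
  35→42: 7 bp
  42→61: 19 bp
  61→69: 8 bp
  69→77: 8 bp
  77→84: 7 bp
  84→93: 9 bp
  93→96: 3 bp
  96→105: 9 bp
  105→110: 5 bp
  110→122: 12 bp
  122→128: 6 bp
  128→142: 14 bp
  142→150: 8 bp
  150→162: 12 bp
  162→177: 15 bp
  177→2 (wrap): 189-177+2 = 14 bp

[3,5,5,6,7,7,8,8,8,9,9,12,12,13,14,14,15,15,19]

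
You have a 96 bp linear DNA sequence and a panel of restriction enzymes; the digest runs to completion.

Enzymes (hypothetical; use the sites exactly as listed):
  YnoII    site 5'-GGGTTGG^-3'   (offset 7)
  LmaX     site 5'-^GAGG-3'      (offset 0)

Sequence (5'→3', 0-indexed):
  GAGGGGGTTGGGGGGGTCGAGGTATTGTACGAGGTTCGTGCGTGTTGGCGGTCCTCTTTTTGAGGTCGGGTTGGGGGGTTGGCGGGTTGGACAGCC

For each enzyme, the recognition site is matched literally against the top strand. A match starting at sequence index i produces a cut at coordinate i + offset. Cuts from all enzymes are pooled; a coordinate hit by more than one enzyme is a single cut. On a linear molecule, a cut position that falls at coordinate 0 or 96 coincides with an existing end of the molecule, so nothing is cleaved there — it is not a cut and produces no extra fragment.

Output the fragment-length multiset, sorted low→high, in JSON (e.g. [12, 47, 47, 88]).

Per-enzyme occurrences:
  YnoII (GGGTTGG, off=7): starts [4, 67, 75, 83] → cuts [11, 74, 82, 90]
  LmaX (GAGG, off=0): starts [0, 18, 30, 61] → cuts [18, 30, 61] (position 0 is a terminus of the linear molecule — no cut)

All cut coordinates (distinct, sorted): [11, 18, 30, 61, 74, 82, 90]

Fragment lengths:
  [0,11): 11 bp
  [11,18): 7 bp
  [18,30): 12 bp
  [30,61): 31 bp
  [61,74): 13 bp
  [74,82): 8 bp
  [82,90): 8 bp
  [90,96): 6 bp

[6,7,8,8,11,12,13,31]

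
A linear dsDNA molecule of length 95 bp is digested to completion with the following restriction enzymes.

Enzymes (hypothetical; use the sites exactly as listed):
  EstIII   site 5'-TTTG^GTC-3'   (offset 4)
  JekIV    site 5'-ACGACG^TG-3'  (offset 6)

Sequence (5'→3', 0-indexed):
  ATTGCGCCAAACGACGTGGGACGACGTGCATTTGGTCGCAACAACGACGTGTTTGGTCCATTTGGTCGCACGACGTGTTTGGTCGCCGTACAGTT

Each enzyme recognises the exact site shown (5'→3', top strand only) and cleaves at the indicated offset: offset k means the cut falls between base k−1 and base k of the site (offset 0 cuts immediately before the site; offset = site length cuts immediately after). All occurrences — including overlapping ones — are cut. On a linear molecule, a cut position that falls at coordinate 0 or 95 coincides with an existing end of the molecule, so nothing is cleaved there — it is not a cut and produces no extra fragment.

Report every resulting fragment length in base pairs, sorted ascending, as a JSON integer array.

[6,6,8,9,10,11,14,15,16]

Scan for sites:
  EstIII TTTGGTC/4: at [30, 51, 60, 77] ⇒ [34, 55, 64, 81]
  JekIV ACGACGTG/6: at [10, 20, 43, 69] ⇒ [16, 26, 49, 75]

Pooled cuts: [16, 26, 34, 49, 55, 64, 75, 81]

Fragment lengths:
  [0,16): 16 bp
  [16,26): 10 bp
  [26,34): 8 bp
  [34,49): 15 bp
  [49,55): 6 bp
  [55,64): 9 bp
  [64,75): 11 bp
  [75,81): 6 bp
  [81,95): 14 bp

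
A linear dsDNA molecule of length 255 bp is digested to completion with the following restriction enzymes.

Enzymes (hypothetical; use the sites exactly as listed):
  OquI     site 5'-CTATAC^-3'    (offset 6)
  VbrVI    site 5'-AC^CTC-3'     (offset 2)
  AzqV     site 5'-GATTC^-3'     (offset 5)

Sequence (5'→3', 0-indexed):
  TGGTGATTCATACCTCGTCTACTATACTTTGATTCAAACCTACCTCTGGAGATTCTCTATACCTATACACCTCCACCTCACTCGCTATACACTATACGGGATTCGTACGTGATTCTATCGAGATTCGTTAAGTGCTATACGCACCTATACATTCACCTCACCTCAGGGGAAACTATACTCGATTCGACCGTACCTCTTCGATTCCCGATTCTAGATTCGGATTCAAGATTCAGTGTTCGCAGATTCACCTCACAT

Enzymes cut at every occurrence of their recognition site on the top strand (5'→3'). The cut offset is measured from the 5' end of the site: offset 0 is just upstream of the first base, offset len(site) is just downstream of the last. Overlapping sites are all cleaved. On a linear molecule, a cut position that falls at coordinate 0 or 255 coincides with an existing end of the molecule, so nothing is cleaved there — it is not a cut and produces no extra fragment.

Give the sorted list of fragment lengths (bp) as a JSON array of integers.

[2,2,4,5,6,6,6,6,7,7,7,7,7,7,7,7,8,8,8,9,10,11,11,11,12,14,14,14,15,17]

Scan for sites:
  OquI CTATAC/6: at [21, 56, 62, 84, 91, 134, 144, 172] ⇒ [27, 62, 68, 90, 97, 140, 150, 178]
  VbrVI ACCTC/2: at [11, 41, 68, 74, 154, 159, 191, 246] ⇒ [13, 43, 70, 76, 156, 161, 193, 248]
  AzqV GATTC/5: at [4, 30, 50, 99, 110, 121, 180, 199, 206, 213, 219, 226, 241] ⇒ [9, 35, 55, 104, 115, 126, 185, 204, 211, 218, 224, 231, 246]

All cut coordinates (distinct, sorted): [9, 13, 27, 35, 43, 55, 62, 68, 70, 76, 90, 97, 104, 115, 126, 140, 150, 156, 161, 178, 185, 193, 204, 211, 218, 224, 231, 246, 248]

Fragment lengths:
  [0,9): 9 bp
  [9,13): 4 bp
  [13,27): 14 bp
  [27,35): 8 bp
  [35,43): 8 bp
  [43,55): 12 bp
  [55,62): 7 bp
  [62,68): 6 bp
  [68,70): 2 bp
  [70,76): 6 bp
  [76,90): 14 bp
  [90,97): 7 bp
  [97,104): 7 bp
  [104,115): 11 bp
  [115,126): 11 bp
  [126,140): 14 bp
  [140,150): 10 bp
  [150,156): 6 bp
  [156,161): 5 bp
  [161,178): 17 bp
  [178,185): 7 bp
  [185,193): 8 bp
  [193,204): 11 bp
  [204,211): 7 bp
  [211,218): 7 bp
  [218,224): 6 bp
  [224,231): 7 bp
  [231,246): 15 bp
  [246,248): 2 bp
  [248,255): 7 bp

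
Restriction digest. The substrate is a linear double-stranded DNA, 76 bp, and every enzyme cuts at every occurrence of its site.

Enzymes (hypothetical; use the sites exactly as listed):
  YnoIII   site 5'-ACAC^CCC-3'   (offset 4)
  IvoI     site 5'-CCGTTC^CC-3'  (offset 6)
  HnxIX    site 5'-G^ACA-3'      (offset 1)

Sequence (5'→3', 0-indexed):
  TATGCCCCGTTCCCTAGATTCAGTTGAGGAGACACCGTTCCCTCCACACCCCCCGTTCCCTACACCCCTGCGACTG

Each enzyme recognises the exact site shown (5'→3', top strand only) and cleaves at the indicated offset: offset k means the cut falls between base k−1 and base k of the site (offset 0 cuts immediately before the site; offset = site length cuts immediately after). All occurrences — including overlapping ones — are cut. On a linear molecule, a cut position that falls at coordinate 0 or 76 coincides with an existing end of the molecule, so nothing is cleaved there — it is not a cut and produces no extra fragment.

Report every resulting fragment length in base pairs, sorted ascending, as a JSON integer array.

[7,9,9,9,11,12,19]

Site scan:
  YnoIII ACACCCC/4: at [45, 61] ⇒ [49, 65]
  IvoI CCGTTCCC/6: at [6, 34, 52] ⇒ [12, 40, 58]
  HnxIX GACA/1: at [30] ⇒ [31]

Pooled cuts: [12, 31, 40, 49, 58, 65]

Fragments:
  [0,12): 12 bp
  [12,31): 19 bp
  [31,40): 9 bp
  [40,49): 9 bp
  [49,58): 9 bp
  [58,65): 7 bp
  [65,76): 11 bp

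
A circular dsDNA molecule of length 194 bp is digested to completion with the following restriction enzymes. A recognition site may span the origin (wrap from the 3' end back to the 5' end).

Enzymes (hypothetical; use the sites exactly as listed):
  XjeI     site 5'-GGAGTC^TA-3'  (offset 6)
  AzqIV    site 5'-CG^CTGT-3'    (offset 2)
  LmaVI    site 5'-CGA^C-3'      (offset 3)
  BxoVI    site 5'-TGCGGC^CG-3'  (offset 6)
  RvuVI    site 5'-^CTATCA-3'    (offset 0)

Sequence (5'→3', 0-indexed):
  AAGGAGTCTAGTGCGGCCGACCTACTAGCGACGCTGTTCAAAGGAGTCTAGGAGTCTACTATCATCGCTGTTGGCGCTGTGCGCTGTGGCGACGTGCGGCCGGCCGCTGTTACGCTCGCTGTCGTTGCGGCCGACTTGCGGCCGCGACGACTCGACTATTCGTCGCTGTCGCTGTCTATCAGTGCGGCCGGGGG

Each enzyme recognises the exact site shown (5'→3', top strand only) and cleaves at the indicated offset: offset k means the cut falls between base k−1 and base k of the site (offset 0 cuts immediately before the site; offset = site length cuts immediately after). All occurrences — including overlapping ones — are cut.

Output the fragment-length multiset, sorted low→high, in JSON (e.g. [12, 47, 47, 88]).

Scan for sites:
  XjeI GGAGTCTA/6: at [2, 42, 50] ⇒ [8, 48, 56]
  AzqIV CGCTGT/2: at [31, 65, 74, 81, 104, 116, 163, 169] ⇒ [33, 67, 76, 83, 106, 118, 165, 171]
  LmaVI CGAC/3: at [17, 28, 89, 131, 144, 147, 152] ⇒ [20, 31, 92, 134, 147, 150, 155]
  BxoVI TGCGGCCG/6: at [11, 94, 125, 136, 182] ⇒ [17, 100, 131, 142, 188]
  RvuVI CTATCA/0: at [58, 175] ⇒ [58, 175]

Pooled cuts: [8, 17, 20, 31, 33, 48, 56, 58, 67, 76, 83, 92, 100, 106, 118, 131, 134, 142, 147, 150, 155, 165, 171, 175, 188]

Fragment lengths:
  8→17: 9 bp
  17→20: 3 bp
  20→31: 11 bp
  31→33: 2 bp
  33→48: 15 bp
  48→56: 8 bp
  56→58: 2 bp
  58→67: 9 bp
  67→76: 9 bp
  76→83: 7 bp
  83→92: 9 bp
  92→100: 8 bp
  100→106: 6 bp
  106→118: 12 bp
  118→131: 13 bp
  131→134: 3 bp
  134→142: 8 bp
  142→147: 5 bp
  147→150: 3 bp
  150→155: 5 bp
  155→165: 10 bp
  165→171: 6 bp
  171→175: 4 bp
  175→188: 13 bp
  188→8 (wrap): 194-188+8 = 14 bp

[2,2,3,3,3,4,5,5,6,6,7,8,8,8,9,9,9,9,10,11,12,13,13,14,15]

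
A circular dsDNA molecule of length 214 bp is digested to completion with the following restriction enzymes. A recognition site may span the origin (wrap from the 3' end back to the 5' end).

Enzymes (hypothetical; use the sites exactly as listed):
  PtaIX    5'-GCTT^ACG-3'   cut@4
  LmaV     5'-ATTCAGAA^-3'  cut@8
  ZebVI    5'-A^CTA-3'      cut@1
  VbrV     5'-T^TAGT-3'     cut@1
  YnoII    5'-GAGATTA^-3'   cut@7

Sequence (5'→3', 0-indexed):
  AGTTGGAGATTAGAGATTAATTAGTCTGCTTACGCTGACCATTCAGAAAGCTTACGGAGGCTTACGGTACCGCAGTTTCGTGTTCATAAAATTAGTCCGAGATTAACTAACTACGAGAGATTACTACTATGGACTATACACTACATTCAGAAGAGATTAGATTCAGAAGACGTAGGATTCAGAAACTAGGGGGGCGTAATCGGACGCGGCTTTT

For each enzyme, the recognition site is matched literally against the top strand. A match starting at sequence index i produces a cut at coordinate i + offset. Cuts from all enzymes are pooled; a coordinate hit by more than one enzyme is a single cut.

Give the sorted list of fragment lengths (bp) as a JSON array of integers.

Per-enzyme occurrences:
  PtaIX GCTTACG/4: at [27, 49, 59] ⇒ [31, 53, 63]
  LmaV ATTCAGAA/8: at [40, 144, 160, 176] ⇒ [48, 152, 168, 184]
  ZebVI ACTA/1: at [105, 109, 122, 125, 132, 139, 184] ⇒ [106, 110, 123, 126, 133, 140, 185]
  VbrV TTAGT/1: at [20, 91, 212] ⇒ [21, 92, 213]
  YnoII GAGATTA/7: at [5, 12, 98, 116, 152] ⇒ [12, 19, 105, 123, 159]

Pooled cuts: [12, 19, 21, 31, 48, 53, 63, 92, 105, 106, 110, 123, 126, 133, 140, 152, 159, 168, 184, 185, 213]

Fragment lengths:
  12→19: 7 bp
  19→21: 2 bp
  21→31: 10 bp
  31→48: 17 bp
  48→53: 5 bp
  53→63: 10 bp
  63→92: 29 bp
  92→105: 13 bp
  105→106: 1 bp
  106→110: 4 bp
  110→123: 13 bp
  123→126: 3 bp
  126→133: 7 bp
  133→140: 7 bp
  140→152: 12 bp
  152→159: 7 bp
  159→168: 9 bp
  168→184: 16 bp
  184→185: 1 bp
  185→213: 28 bp
  213→12 (wrap): 214-213+12 = 13 bp

[1,1,2,3,4,5,7,7,7,7,9,10,10,12,13,13,13,16,17,28,29]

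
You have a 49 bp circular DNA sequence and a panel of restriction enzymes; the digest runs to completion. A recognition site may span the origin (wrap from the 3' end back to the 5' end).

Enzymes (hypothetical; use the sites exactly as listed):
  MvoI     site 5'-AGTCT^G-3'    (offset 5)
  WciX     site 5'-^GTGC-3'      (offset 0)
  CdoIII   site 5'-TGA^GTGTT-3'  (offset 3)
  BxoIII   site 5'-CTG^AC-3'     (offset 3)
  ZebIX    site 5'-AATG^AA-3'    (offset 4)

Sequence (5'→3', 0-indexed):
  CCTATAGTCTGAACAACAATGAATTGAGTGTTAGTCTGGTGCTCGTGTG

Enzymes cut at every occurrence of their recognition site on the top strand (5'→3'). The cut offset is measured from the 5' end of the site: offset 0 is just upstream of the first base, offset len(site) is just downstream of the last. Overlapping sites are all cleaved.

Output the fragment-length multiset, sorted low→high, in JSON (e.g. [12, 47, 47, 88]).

Scan for sites:
  MvoI (AGTCTG, off=5): starts [5, 32] → cuts [10, 37]
  WciX (GTGC, off=0): starts [38, 46] → cuts [38, 46]
  CdoIII (TGAGTGTT, off=3): starts [24] → cuts [27]
  BxoIII (CTGAC, off=3): no sites
  ZebIX (AATGAA, off=4): starts [17] → cuts [21]

Pooled cuts: [10, 21, 27, 37, 38, 46]

Fragment lengths:
  10→21: 11 bp
  21→27: 6 bp
  27→37: 10 bp
  37→38: 1 bp
  38→46: 8 bp
  46→10 (wrap): 49-46+10 = 13 bp

[1,6,8,10,11,13]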